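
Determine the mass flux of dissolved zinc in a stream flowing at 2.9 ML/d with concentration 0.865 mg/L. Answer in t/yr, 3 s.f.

0.916 t/yr

2.9 ML/d = 0.03356 m³/s.
Mass flux = Q·C = 0.03356 m³/s × 0.865 g/m³ = 0.02903 g/s.
= 0.02903 g/s × 31.56 = 0.9162 t/yr.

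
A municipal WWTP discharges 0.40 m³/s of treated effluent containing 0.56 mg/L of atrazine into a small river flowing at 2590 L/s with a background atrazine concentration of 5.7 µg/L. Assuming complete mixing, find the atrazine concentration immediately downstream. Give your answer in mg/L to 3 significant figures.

0.0799 mg/L

2590 L/s = 2.59 m³/s.
5.7 µg/L = 0.0057 mg/L.
Flow-weighted mixing gives C = (0.4·0.56 + 2.59·0.0057) / (0.4 + 2.59) = 0.2388/2.99 = 0.07985 mg/L.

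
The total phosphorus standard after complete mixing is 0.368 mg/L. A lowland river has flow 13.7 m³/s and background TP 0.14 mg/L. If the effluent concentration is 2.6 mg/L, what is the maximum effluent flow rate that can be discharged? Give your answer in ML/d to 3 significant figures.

121 ML/d

Mass balance at complete mixing: C_std·(Q_w + Q_r) = Q_w·C_e + Q_r·C_b.
Rearranging, Q_w = Q_r·(C_std − C_b)/(C_e − C_std) = 13.7·(0.368 − 0.14) / (2.6 − 0.368) = 1.399 m³/s.
= 120.9 ML/d.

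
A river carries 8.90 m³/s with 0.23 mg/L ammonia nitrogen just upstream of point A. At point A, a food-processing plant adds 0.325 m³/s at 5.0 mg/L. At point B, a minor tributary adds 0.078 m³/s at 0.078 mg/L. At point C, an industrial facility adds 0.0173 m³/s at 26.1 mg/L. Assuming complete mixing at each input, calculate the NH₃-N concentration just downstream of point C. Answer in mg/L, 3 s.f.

After input A: C = (8.9·0.23 + 0.325·5) / 9.225 = 0.398 mg/L.
After input B: C = (9.225·0.398 + 0.078·0.078) / 9.303 = 0.3954 mg/L.
After input C: C = (9.303·0.3954 + 0.0173·26.1) / 9.32 = 0.4431 mg/L.

0.443 mg/L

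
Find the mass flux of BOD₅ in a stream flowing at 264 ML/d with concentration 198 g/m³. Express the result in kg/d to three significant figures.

52300 kg/d

264 ML/d = 3.056 m³/s.
Mass flux = Q·C = 3.056 m³/s × 198 g/m³ = 605 g/s.
= 605 g/s × 86.4 = 5.227e+04 kg/d.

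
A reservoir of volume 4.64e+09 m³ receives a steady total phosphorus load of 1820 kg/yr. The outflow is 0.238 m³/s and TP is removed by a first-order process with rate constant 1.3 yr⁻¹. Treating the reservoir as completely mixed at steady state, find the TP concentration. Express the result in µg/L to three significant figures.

0.301 µg/L

Outflow Q = 0.238 m³/s × 3.156e+07 s/yr = 7.511e+06 m³/yr.
Steady-state CSTR mass balance: W = Q·C + k·V·C, so C = W/(Q + kV).
Q + kV = 7.511e+06 + 1.3·4.64e+09 = 6.04e+09 m³/yr.
C = 1820/6.04e+09 = 3.013e-07 kg/m³ = 0.0003013 mg/L = 0.3013 µg/L.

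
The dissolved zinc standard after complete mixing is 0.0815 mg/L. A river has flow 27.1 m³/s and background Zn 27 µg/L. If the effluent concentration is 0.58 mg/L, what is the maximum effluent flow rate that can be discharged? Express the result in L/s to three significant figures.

27 µg/L = 0.027 mg/L.
Mass balance at complete mixing: C_std·(Q_w + Q_r) = Q_w·C_e + Q_r·C_b.
Rearranging, Q_w = Q_r·(C_std − C_b)/(C_e − C_std) = 27.1·(0.0815 − 0.027) / (0.58 − 0.0815) = 2.963 m³/s.
= 2963 L/s.

2960 L/s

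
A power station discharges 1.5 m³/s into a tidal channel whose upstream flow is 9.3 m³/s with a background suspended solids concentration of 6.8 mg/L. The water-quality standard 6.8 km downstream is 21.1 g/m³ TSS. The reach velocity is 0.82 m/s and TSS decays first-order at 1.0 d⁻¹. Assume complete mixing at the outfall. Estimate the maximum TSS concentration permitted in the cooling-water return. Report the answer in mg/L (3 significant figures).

Travel time to the compliance point: t = 6800/0.82 = 8293 s = 0.09598 d; decay factor exp(−1.0·0.09598) = 0.9085.
So the concentration just after mixing may be at most 21.1/0.9085 = 23.23 mg/L.
Mass balance: 23.23·10.8 = 1.5·Cₑ + 9.3·6.8.
Cₑ = (250.8 − 63.24) / 1.5 = 125.1 mg/L.

125 mg/L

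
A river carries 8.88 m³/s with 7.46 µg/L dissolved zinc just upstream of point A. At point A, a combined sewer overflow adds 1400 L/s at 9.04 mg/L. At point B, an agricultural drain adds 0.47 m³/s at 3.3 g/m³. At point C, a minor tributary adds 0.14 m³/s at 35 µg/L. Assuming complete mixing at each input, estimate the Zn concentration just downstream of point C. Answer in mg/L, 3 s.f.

7.46 µg/L = 0.00746 mg/L.
1400 L/s = 1.4 m³/s.
After input A: C = (8.88·0.00746 + 1.4·9.04) / 10.28 = 1.238 mg/L.
After input B: C = (10.28·1.238 + 0.47·3.3) / 10.75 = 1.328 mg/L.
35 µg/L = 0.035 mg/L.
After input C: C = (10.75·1.328 + 0.14·0.035) / 10.89 = 1.311 mg/L.

1.31 mg/L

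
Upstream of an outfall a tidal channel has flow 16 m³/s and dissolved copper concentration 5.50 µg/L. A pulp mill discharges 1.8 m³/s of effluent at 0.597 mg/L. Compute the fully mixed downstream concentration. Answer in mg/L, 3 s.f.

5.50 µg/L = 0.0055 mg/L.
By mass balance at complete mixing, C = (1.8·0.597 + 16·0.0055) / (1.8 + 16) = 1.163/17.8 = 0.06531 mg/L.

0.0653 mg/L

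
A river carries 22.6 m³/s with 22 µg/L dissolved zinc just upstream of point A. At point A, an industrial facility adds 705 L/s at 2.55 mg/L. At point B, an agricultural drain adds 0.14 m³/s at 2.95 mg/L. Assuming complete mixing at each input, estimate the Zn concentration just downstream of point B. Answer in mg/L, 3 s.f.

0.116 mg/L

22 µg/L = 0.022 mg/L.
705 L/s = 0.705 m³/s.
After input A: C = (22.6·0.022 + 0.705·2.55) / 23.3 = 0.09847 mg/L.
After input B: C = (23.3·0.09847 + 0.14·2.95) / 23.45 = 0.1155 mg/L.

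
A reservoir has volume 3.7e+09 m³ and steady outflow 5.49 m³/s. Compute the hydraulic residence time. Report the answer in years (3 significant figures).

21.4 yr

Q = 5.49 m³/s × 3.156e+07 s/yr = 1.733e+08 m³/yr.
Hydraulic residence time τ = V/Q = 3.7e+09/1.733e+08 = 21.36 yr.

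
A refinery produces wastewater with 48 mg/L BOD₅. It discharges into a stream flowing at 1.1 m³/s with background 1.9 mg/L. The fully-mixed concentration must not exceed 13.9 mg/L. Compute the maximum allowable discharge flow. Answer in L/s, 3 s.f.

387 L/s

Mass balance at complete mixing: C_std·(Q_w + Q_r) = Q_w·C_e + Q_r·C_b.
Rearranging, Q_w = Q_r·(C_std − C_b)/(C_e − C_std) = 1.1·(13.9 − 1.9) / (48 − 13.9) = 0.3871 m³/s.
= 387.1 L/s.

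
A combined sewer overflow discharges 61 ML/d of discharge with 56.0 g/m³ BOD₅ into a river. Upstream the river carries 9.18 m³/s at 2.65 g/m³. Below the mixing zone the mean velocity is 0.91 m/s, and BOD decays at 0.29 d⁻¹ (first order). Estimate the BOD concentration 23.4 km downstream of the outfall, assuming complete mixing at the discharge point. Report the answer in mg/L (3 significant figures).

61 ML/d = 0.706 m³/s.
After complete mixing, C₀ = (0.706·56 + 9.18·2.65) / 9.886 = 6.46 mg/L.
Travel time t = 2.34e+04 m / 0.91 m/s = 2.571e+04 s = 0.2976 d.
C = 6.46·exp(−0.29·0.2976) = 6.46·0.9173 = 5.926 mg/L.

5.93 mg/L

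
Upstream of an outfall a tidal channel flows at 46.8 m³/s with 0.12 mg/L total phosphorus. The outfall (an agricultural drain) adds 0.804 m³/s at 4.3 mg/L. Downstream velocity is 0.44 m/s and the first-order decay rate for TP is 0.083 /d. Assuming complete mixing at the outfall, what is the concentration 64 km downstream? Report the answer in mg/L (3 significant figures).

After complete mixing, C₀ = (0.804·4.3 + 46.8·0.12) / 47.6 = 0.1906 mg/L.
Travel time t = 6.4e+04 m / 0.44 m/s = 1.455e+05 s = 1.684 d.
C = 0.1906·exp(−0.083·1.684) = 0.1906·0.8696 = 0.1657 mg/L.

0.166 mg/L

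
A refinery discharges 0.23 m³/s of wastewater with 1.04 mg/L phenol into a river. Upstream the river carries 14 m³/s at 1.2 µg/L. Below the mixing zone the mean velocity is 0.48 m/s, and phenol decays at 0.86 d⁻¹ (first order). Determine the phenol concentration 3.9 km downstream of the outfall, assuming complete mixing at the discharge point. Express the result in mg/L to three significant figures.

0.0166 mg/L

1.2 µg/L = 0.0012 mg/L.
After complete mixing, C₀ = (0.23·1.04 + 14·0.0012) / 14.23 = 0.01799 mg/L.
Travel time t = 3900 m / 0.48 m/s = 8125 s = 0.09404 d.
C = 0.01799·exp(−0.86·0.09404) = 0.01799·0.9223 = 0.01659 mg/L.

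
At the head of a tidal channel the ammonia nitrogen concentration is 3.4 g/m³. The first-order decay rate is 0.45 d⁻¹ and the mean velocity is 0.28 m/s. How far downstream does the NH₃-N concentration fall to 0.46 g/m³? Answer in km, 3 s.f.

108 km

From C = C₀·e^(−kt), t = ln(C₀/C)/k = ln(3.4/0.46)/0.45 = 2/0.45 = 4.445 d.
Distance = v·t = 0.28 m/s × 3.841e+05 s = 1.075e+05 m = 107.5 km.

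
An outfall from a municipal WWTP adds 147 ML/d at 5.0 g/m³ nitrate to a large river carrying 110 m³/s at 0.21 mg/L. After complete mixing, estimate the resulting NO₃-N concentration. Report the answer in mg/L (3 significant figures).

147 ML/d = 1.701 m³/s.
By mass balance at complete mixing, C = (1.701·5 + 110·0.21) / (1.701 + 110) = 31.61/111.7 = 0.283 mg/L.

0.283 mg/L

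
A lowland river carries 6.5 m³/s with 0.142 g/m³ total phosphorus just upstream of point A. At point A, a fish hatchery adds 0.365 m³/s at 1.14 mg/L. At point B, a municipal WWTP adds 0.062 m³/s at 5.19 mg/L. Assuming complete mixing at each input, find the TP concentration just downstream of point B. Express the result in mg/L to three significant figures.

After input A: C = (6.5·0.142 + 0.365·1.14) / 6.865 = 0.1951 mg/L.
After input B: C = (6.865·0.1951 + 0.062·5.19) / 6.927 = 0.2398 mg/L.

0.240 mg/L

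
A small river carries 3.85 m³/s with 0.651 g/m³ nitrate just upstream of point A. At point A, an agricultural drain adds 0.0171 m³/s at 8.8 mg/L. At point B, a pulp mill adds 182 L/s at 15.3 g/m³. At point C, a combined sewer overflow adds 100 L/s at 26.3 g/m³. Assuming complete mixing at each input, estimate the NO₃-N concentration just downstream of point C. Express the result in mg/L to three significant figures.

1.95 mg/L

After input A: C = (3.85·0.651 + 0.0171·8.8) / 3.867 = 0.687 mg/L.
182 L/s = 0.182 m³/s.
After input B: C = (3.867·0.687 + 0.182·15.3) / 4.049 = 1.344 mg/L.
100 L/s = 0.1 m³/s.
After input C: C = (4.049·1.344 + 0.1·26.3) / 4.149 = 1.945 mg/L.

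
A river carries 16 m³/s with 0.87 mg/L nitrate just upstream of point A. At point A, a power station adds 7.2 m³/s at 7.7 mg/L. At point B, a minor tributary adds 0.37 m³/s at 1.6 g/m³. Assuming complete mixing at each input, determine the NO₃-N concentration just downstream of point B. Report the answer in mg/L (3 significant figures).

2.97 mg/L

After input A: C = (16·0.87 + 7.2·7.7) / 23.2 = 2.99 mg/L.
After input B: C = (23.2·2.99 + 0.37·1.6) / 23.57 = 2.968 mg/L.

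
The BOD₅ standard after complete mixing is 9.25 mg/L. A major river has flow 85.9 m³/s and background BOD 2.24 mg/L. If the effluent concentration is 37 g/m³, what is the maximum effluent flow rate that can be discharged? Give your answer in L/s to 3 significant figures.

Mass balance at complete mixing: C_std·(Q_w + Q_r) = Q_w·C_e + Q_r·C_b.
Rearranging, Q_w = Q_r·(C_std − C_b)/(C_e − C_std) = 85.9·(9.25 − 2.24) / (37 − 9.25) = 21.7 m³/s.
= 2.17e+04 L/s.

21700 L/s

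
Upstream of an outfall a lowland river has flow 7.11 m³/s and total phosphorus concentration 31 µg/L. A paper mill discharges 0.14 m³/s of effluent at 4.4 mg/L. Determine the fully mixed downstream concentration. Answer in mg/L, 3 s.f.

0.115 mg/L

31 µg/L = 0.031 mg/L.
Flow-weighted mixing gives C = (0.14·4.4 + 7.11·0.031) / (0.14 + 7.11) = 0.8364/7.25 = 0.1154 mg/L.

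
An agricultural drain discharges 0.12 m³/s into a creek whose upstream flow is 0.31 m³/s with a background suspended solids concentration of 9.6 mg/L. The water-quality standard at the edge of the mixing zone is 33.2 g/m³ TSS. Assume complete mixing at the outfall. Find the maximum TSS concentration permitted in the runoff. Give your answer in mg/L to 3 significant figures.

94.2 mg/L

Mass balance: 33.2·0.43 = 0.12·Cₑ + 0.31·9.6.
Cₑ = (14.28 − 2.976) / 0.12 = 94.17 mg/L.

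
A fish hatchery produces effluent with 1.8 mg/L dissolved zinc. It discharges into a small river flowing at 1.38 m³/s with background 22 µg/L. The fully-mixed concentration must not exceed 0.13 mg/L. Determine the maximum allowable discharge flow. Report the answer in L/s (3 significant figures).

89.2 L/s

22 µg/L = 0.022 mg/L.
Mass balance at complete mixing: C_std·(Q_w + Q_r) = Q_w·C_e + Q_r·C_b.
Rearranging, Q_w = Q_r·(C_std − C_b)/(C_e − C_std) = 1.38·(0.13 − 0.022) / (1.8 − 0.13) = 0.08925 m³/s.
= 89.25 L/s.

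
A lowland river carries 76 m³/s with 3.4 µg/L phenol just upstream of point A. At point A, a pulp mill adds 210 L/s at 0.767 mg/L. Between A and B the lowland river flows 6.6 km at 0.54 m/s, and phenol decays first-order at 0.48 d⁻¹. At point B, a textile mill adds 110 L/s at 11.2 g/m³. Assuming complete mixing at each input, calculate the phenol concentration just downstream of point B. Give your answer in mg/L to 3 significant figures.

0.0213 mg/L

3.4 µg/L = 0.0034 mg/L.
210 L/s = 0.21 m³/s.
After input A: C = (76·0.0034 + 0.21·0.767) / 76.21 = 0.005504 mg/L.
Over the 6.6 km reach to input B (t = 1.222e+04 s = 0.1415 d), decay gives C = 0.005504·exp(−0.48·0.1415) = 0.005143 mg/L.
110 L/s = 0.11 m³/s.
After input B: C = (76.21·0.005143 + 0.11·11.2) / 76.32 = 0.02128 mg/L.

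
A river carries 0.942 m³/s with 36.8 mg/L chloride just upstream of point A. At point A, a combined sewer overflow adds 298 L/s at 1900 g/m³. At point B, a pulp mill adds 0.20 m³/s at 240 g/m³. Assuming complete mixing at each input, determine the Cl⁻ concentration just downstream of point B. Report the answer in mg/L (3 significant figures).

298 L/s = 0.298 m³/s.
After input A: C = (0.942·36.8 + 0.298·1900) / 1.24 = 484.6 mg/L.
After input B: C = (1.24·484.6 + 0.2·240) / 1.44 = 450.6 mg/L.

451 mg/L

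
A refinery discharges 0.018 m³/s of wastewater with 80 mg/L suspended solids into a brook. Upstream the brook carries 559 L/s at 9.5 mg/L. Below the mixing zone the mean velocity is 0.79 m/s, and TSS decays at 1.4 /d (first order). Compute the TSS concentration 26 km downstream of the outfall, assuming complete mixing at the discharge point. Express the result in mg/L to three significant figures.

6.86 mg/L

559 L/s = 0.559 m³/s.
After complete mixing, C₀ = (0.018·80 + 0.559·9.5) / 0.577 = 11.7 mg/L.
Travel time t = 2.6e+04 m / 0.79 m/s = 3.291e+04 s = 0.3809 d.
C = 11.7·exp(−1.4·0.3809) = 11.7·0.5867 = 6.864 mg/L.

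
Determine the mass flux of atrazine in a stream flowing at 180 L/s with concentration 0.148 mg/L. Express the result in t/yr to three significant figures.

0.841 t/yr

180 L/s = 0.18 m³/s.
Mass flux = Q·C = 0.18 m³/s × 0.148 g/m³ = 0.02664 g/s.
= 0.02664 g/s × 31.56 = 0.8407 t/yr.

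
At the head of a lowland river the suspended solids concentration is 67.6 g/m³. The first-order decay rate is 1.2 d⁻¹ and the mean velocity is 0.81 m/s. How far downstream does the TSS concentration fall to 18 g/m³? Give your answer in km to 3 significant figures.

From C = C₀·e^(−kt), t = ln(C₀/C)/k = ln(67.6/18)/1.2 = 1.323/1.2 = 1.103 d.
Distance = v·t = 0.81 m/s × 9.527e+04 s = 7.717e+04 m = 77.17 km.

77.2 km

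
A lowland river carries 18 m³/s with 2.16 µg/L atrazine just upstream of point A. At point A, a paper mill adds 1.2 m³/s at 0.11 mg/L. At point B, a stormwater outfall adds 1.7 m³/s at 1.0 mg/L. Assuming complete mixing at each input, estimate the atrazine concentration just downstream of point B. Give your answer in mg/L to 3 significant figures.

2.16 µg/L = 0.00216 mg/L.
After input A: C = (18·0.00216 + 1.2·0.11) / 19.2 = 0.0089 mg/L.
After input B: C = (19.2·0.0089 + 1.7·1) / 20.9 = 0.08952 mg/L.

0.0895 mg/L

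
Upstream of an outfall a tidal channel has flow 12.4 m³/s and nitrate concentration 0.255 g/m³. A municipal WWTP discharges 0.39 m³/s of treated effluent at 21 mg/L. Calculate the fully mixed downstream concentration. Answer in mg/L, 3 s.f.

By mass balance at complete mixing, C = (0.39·21 + 12.4·0.255) / (0.39 + 12.4) = 11.35/12.79 = 0.8876 mg/L.

0.888 mg/L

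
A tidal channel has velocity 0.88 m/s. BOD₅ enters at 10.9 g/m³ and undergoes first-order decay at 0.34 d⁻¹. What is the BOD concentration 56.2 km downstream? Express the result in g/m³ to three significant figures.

Travel time t = 56.2 km / 0.88 m/s = 5.62e+04/0.88 = 6.386e+04 s = 0.7392 d.
First-order decay: C = 10.9·exp(−0.34·0.7392) = 10.9·0.7778 = 8.478 g/m³.

8.48 g/m³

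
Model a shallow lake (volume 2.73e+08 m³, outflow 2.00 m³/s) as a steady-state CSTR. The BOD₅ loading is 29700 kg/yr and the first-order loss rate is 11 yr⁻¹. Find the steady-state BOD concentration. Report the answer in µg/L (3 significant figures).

Outflow Q = 2.00 m³/s × 3.156e+07 s/yr = 6.312e+07 m³/yr.
Steady-state CSTR mass balance: W = Q·C + k·V·C, so C = W/(Q + kV).
Q + kV = 6.312e+07 + 11·2.73e+08 = 3.066e+09 m³/yr.
C = 29700/3.066e+09 = 9.687e-06 kg/m³ = 0.009687 mg/L = 9.687 µg/L.

9.69 µg/L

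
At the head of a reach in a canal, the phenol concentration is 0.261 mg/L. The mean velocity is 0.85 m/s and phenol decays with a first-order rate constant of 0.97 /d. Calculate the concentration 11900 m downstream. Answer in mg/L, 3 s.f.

Travel time t = 11900 m / 0.85 m/s = 1.19e+04/0.85 = 1.4e+04 s = 0.162 d.
First-order decay: C = 0.261·exp(−0.97·0.162) = 0.261·0.8546 = 0.223 mg/L.

0.223 mg/L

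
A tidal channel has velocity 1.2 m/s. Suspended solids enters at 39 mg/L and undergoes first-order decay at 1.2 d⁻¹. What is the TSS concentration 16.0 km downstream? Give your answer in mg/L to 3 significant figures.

32.4 mg/L

Travel time t = 16.0 km / 1.2 m/s = 1.6e+04/1.2 = 1.333e+04 s = 0.1543 d.
First-order decay: C = 39·exp(−1.2·0.1543) = 39·0.831 = 32.41 mg/L.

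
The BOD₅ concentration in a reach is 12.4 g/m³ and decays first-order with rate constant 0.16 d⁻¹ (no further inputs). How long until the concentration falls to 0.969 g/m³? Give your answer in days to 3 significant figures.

t = ln(C₀/C)/k = ln(12.4/0.969)/0.16 = 2.549/0.16 = 15.93 d.

15.9 d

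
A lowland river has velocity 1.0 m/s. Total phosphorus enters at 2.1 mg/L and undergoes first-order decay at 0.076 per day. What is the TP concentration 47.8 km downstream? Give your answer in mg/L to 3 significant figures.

2.01 mg/L

Travel time t = 47.8 km / 1.0 m/s = 4.78e+04/1.0 = 4.78e+04 s = 0.5532 d.
First-order decay: C = 2.1·exp(−0.076·0.5532) = 2.1·0.9588 = 2.014 mg/L.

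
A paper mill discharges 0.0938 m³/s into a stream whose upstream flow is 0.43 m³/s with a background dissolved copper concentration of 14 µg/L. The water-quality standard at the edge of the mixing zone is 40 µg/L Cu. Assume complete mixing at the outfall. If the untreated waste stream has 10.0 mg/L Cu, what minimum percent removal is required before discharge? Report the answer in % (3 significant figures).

14 µg/L = 0.014 mg/L.
40 µg/L = 0.04 mg/L.
Mass balance: 0.04·0.5238 = 0.0938·Cₑ + 0.43·0.014.
Cₑ = (0.02095 − 0.00602) / 0.0938 = 0.1592 mg/L.
Required removal = 1 − 0.1592/10.0 = 98.41 %.

98.4 %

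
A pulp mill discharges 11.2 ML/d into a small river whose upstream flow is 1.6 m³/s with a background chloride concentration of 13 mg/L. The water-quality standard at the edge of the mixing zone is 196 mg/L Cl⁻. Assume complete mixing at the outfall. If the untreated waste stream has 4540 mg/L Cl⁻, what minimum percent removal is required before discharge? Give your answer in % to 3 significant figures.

45.9 %

11.2 ML/d = 0.1296 m³/s.
Mass balance: 196·1.73 = 0.1296·Cₑ + 1.6·13.
Cₑ = (339 − 20.8) / 0.1296 = 2455 mg/L.
Required removal = 1 − 2455/4540 = 45.93 %.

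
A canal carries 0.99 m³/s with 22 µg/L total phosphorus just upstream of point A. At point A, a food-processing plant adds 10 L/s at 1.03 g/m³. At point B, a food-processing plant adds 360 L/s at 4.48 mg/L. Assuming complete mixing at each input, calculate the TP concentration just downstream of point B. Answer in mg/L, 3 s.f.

22 µg/L = 0.022 mg/L.
10 L/s = 0.01 m³/s.
After input A: C = (0.99·0.022 + 0.01·1.03) / 1 = 0.03208 mg/L.
360 L/s = 0.36 m³/s.
After input B: C = (1·0.03208 + 0.36·4.48) / 1.36 = 1.209 mg/L.

1.21 mg/L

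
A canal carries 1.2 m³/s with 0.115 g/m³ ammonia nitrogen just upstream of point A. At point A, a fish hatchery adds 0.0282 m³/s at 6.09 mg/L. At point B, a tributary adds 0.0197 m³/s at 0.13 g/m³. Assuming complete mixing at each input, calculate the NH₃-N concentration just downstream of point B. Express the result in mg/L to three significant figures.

0.250 mg/L

After input A: C = (1.2·0.115 + 0.0282·6.09) / 1.228 = 0.2522 mg/L.
After input B: C = (1.228·0.2522 + 0.0197·0.13) / 1.248 = 0.2503 mg/L.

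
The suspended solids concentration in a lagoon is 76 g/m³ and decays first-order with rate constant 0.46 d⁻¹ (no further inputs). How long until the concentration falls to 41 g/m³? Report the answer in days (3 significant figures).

t = ln(C₀/C)/k = ln(76/41)/0.46 = 0.6172/0.46 = 1.342 d.

1.34 d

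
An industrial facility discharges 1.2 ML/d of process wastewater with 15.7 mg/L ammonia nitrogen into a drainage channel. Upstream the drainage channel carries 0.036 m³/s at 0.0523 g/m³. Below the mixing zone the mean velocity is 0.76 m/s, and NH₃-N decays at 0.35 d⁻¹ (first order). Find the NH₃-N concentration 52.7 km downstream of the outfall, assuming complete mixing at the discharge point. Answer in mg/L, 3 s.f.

1.2 ML/d = 0.01389 m³/s.
After complete mixing, C₀ = (0.01389·15.7 + 0.036·0.0523) / 0.04989 = 4.409 mg/L.
Travel time t = 5.27e+04 m / 0.76 m/s = 6.934e+04 s = 0.8026 d.
C = 4.409·exp(−0.35·0.8026) = 4.409·0.7551 = 3.329 mg/L.

3.33 mg/L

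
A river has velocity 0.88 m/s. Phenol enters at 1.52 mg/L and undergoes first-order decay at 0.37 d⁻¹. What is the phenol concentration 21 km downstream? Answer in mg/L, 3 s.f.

Travel time t = 21 km / 0.88 m/s = 2.1e+04/0.88 = 2.386e+04 s = 0.2762 d.
First-order decay: C = 1.52·exp(−0.37·0.2762) = 1.52·0.9029 = 1.372 mg/L.

1.37 mg/L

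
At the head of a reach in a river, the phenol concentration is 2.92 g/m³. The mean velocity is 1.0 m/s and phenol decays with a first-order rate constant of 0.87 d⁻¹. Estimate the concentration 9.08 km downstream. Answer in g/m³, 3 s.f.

2.66 g/m³

Travel time t = 9.08 km / 1.0 m/s = 9080/1.0 = 9080 s = 0.1051 d.
First-order decay: C = 2.92·exp(−0.87·0.1051) = 2.92·0.9126 = 2.665 g/m³.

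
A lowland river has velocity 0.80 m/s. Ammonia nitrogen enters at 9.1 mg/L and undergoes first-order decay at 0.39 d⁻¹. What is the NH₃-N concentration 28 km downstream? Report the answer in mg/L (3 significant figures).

Travel time t = 28 km / 0.80 m/s = 2.8e+04/0.80 = 3.5e+04 s = 0.4051 d.
First-order decay: C = 9.1·exp(−0.39·0.4051) = 9.1·0.8539 = 7.77 mg/L.

7.77 mg/L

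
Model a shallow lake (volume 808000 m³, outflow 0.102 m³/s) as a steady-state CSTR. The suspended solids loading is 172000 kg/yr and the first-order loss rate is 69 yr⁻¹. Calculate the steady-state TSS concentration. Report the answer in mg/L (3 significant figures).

Outflow Q = 0.102 m³/s × 3.156e+07 s/yr = 3.219e+06 m³/yr.
Steady-state CSTR mass balance: W = Q·C + k·V·C, so C = W/(Q + kV).
Q + kV = 3.219e+06 + 69·808000 = 5.897e+07 m³/yr.
C = 172000/5.897e+07 = 0.002917 kg/m³ = 2.917 mg/L.

2.92 mg/L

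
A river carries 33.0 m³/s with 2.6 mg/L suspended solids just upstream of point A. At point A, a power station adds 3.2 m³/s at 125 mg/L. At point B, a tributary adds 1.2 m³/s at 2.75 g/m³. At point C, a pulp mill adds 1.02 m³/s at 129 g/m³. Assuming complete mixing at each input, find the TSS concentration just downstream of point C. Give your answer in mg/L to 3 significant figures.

16.2 mg/L

After input A: C = (33·2.6 + 3.2·125) / 36.2 = 13.42 mg/L.
After input B: C = (36.2·13.42 + 1.2·2.75) / 37.4 = 13.08 mg/L.
After input C: C = (37.4·13.08 + 1.02·129) / 38.42 = 16.16 mg/L.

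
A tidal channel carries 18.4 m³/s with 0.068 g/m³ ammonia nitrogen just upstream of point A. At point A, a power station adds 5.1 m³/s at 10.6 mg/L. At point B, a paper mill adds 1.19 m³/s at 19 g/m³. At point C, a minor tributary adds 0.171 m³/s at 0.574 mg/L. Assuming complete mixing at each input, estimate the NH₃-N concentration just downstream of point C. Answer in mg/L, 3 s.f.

After input A: C = (18.4·0.068 + 5.1·10.6) / 23.5 = 2.354 mg/L.
After input B: C = (23.5·2.354 + 1.19·19) / 24.69 = 3.156 mg/L.
After input C: C = (24.69·3.156 + 0.171·0.574) / 24.86 = 3.138 mg/L.

3.14 mg/L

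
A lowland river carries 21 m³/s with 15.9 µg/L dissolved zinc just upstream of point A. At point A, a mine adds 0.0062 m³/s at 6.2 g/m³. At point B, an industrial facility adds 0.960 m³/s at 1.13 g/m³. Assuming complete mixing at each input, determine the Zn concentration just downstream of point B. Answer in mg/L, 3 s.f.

15.9 µg/L = 0.0159 mg/L.
After input A: C = (21·0.0159 + 0.0062·6.2) / 21.01 = 0.01773 mg/L.
After input B: C = (21.01·0.01773 + 0.96·1.13) / 21.97 = 0.06634 mg/L.

0.0663 mg/L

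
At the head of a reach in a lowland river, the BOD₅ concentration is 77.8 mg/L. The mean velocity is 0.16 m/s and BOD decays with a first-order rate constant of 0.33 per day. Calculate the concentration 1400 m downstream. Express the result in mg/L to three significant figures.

Travel time t = 1400 m / 0.16 m/s = 1400/0.16 = 8750 s = 0.1013 d.
First-order decay: C = 77.8·exp(−0.33·0.1013) = 77.8·0.9671 = 75.24 mg/L.

75.2 mg/L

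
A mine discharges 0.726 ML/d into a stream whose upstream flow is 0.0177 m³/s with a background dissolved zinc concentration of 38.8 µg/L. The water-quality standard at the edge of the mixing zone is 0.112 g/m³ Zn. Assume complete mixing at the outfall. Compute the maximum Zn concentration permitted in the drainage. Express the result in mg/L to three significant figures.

0.726 ML/d = 0.008403 m³/s.
38.8 µg/L = 0.0388 mg/L.
Mass balance: 0.112·0.0261 = 0.008403·Cₑ + 0.0177·0.0388.
Cₑ = (0.002924 − 0.0006868) / 0.008403 = 0.2662 mg/L.

0.266 mg/L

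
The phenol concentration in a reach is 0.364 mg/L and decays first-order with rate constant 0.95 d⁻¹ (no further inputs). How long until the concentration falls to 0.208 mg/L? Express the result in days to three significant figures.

0.589 d

t = ln(C₀/C)/k = ln(0.364/0.208)/0.95 = 0.5596/0.95 = 0.5891 d.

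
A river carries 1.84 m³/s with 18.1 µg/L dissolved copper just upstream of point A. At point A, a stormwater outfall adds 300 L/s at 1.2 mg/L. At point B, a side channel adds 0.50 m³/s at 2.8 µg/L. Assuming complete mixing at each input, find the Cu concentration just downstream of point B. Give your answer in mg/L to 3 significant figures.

0.150 mg/L

18.1 µg/L = 0.0181 mg/L.
300 L/s = 0.3 m³/s.
After input A: C = (1.84·0.0181 + 0.3·1.2) / 2.14 = 0.1838 mg/L.
2.8 µg/L = 0.0028 mg/L.
After input B: C = (2.14·0.1838 + 0.5·0.0028) / 2.64 = 0.1495 mg/L.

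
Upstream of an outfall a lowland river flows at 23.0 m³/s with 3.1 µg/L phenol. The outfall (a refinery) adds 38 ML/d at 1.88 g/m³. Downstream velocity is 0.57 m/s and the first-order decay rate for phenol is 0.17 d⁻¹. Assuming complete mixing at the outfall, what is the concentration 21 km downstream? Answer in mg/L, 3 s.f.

0.0356 mg/L

38 ML/d = 0.4398 m³/s.
3.1 µg/L = 0.0031 mg/L.
After complete mixing, C₀ = (0.4398·1.88 + 23·0.0031) / 23.44 = 0.03832 mg/L.
Travel time t = 2.1e+04 m / 0.57 m/s = 3.684e+04 s = 0.4264 d.
C = 0.03832·exp(−0.17·0.4264) = 0.03832·0.9301 = 0.03564 mg/L.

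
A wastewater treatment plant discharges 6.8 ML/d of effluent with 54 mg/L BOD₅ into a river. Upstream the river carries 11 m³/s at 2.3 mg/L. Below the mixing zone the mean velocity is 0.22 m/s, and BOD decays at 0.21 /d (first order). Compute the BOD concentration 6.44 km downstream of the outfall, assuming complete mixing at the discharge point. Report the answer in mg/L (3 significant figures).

6.8 ML/d = 0.0787 m³/s.
After complete mixing, C₀ = (0.0787·54 + 11·2.3) / 11.08 = 2.667 mg/L.
Travel time t = 6440 m / 0.22 m/s = 2.927e+04 s = 0.3388 d.
C = 2.667·exp(−0.21·0.3388) = 2.667·0.9313 = 2.484 mg/L.

2.48 mg/L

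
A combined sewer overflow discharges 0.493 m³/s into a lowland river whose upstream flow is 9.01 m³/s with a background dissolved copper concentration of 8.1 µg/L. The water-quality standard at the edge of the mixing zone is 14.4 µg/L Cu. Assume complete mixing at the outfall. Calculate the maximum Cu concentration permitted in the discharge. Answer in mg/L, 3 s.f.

0.130 mg/L

8.1 µg/L = 0.0081 mg/L.
14.4 µg/L = 0.0144 mg/L.
Mass balance: 0.0144·9.503 = 0.493·Cₑ + 9.01·0.0081.
Cₑ = (0.1368 − 0.07298) / 0.493 = 0.1295 mg/L.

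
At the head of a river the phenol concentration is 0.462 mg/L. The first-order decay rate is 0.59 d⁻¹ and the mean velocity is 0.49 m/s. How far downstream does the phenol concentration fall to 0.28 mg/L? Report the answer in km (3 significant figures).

35.9 km

From C = C₀·e^(−kt), t = ln(C₀/C)/k = ln(0.462/0.28)/0.59 = 0.5008/0.59 = 0.8488 d.
Distance = v·t = 0.49 m/s × 7.333e+04 s = 3.593e+04 m = 35.93 km.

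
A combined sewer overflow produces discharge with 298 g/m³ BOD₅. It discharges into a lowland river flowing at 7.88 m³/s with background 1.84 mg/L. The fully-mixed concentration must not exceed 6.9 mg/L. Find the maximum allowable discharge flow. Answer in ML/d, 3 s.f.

11.8 ML/d

Mass balance at complete mixing: C_std·(Q_w + Q_r) = Q_w·C_e + Q_r·C_b.
Rearranging, Q_w = Q_r·(C_std − C_b)/(C_e − C_std) = 7.88·(6.9 − 1.84) / (298 − 6.9) = 0.137 m³/s.
= 11.83 ML/d.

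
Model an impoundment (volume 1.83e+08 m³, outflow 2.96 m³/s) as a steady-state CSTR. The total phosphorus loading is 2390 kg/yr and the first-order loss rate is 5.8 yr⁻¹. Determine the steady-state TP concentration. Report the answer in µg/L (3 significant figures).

Outflow Q = 2.96 m³/s × 3.156e+07 s/yr = 9.341e+07 m³/yr.
Steady-state CSTR mass balance: W = Q·C + k·V·C, so C = W/(Q + kV).
Q + kV = 9.341e+07 + 5.8·1.83e+08 = 1.155e+09 m³/yr.
C = 2390/1.155e+09 = 2.07e-06 kg/m³ = 0.00207 mg/L = 2.07 µg/L.

2.07 µg/L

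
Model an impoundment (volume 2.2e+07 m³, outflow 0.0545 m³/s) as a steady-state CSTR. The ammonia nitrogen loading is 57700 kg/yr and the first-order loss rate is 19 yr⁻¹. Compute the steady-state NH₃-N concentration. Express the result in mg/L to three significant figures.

Outflow Q = 0.0545 m³/s × 3.156e+07 s/yr = 1.72e+06 m³/yr.
Steady-state CSTR mass balance: W = Q·C + k·V·C, so C = W/(Q + kV).
Q + kV = 1.72e+06 + 19·2.2e+07 = 4.197e+08 m³/yr.
C = 57700/4.197e+08 = 0.0001375 kg/m³ = 0.1375 mg/L.

0.137 mg/L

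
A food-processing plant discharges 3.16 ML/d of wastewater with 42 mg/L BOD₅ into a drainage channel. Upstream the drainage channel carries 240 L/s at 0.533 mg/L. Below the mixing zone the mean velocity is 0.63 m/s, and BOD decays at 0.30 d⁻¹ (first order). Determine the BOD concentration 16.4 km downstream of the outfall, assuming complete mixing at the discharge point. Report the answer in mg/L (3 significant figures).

3.16 ML/d = 0.03657 m³/s.
240 L/s = 0.24 m³/s.
After complete mixing, C₀ = (0.03657·42 + 0.24·0.533) / 0.2766 = 6.017 mg/L.
Travel time t = 1.64e+04 m / 0.63 m/s = 2.603e+04 s = 0.3013 d.
C = 6.017·exp(−0.30·0.3013) = 6.017·0.9136 = 5.497 mg/L.

5.50 mg/L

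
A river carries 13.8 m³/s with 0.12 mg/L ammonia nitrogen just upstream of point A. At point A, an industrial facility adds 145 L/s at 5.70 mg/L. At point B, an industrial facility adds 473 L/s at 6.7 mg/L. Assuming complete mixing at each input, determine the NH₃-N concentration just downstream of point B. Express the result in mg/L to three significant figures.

0.392 mg/L

145 L/s = 0.145 m³/s.
After input A: C = (13.8·0.12 + 0.145·5.7) / 13.95 = 0.178 mg/L.
473 L/s = 0.473 m³/s.
After input B: C = (13.95·0.178 + 0.473·6.7) / 14.42 = 0.392 mg/L.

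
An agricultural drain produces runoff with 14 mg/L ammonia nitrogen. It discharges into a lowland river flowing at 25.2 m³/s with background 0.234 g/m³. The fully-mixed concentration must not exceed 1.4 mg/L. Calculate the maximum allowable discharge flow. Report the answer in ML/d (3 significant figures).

Mass balance at complete mixing: C_std·(Q_w + Q_r) = Q_w·C_e + Q_r·C_b.
Rearranging, Q_w = Q_r·(C_std − C_b)/(C_e − C_std) = 25.2·(1.4 − 0.234) / (14 − 1.4) = 2.332 m³/s.
= 201.5 ML/d.

201 ML/d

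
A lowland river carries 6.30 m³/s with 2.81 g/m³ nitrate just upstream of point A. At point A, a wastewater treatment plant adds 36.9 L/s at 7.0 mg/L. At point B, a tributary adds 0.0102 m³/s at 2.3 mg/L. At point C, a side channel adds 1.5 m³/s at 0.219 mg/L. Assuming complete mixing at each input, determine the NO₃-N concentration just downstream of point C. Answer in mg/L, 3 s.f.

36.9 L/s = 0.0369 m³/s.
After input A: C = (6.3·2.81 + 0.0369·7) / 6.337 = 2.834 mg/L.
After input B: C = (6.337·2.834 + 0.0102·2.3) / 6.347 = 2.834 mg/L.
After input C: C = (6.347·2.834 + 1.5·0.219) / 7.847 = 2.334 mg/L.

2.33 mg/L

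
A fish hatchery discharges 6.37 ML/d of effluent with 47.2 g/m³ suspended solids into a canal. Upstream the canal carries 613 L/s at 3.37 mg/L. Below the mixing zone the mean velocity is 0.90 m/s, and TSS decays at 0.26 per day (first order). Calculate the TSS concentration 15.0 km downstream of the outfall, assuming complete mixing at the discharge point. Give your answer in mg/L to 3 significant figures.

6.37 ML/d = 0.07373 m³/s.
613 L/s = 0.613 m³/s.
After complete mixing, C₀ = (0.07373·47.2 + 0.613·3.37) / 0.6867 = 8.076 mg/L.
Travel time t = 1.5e+04 m / 0.90 m/s = 1.667e+04 s = 0.1929 d.
C = 8.076·exp(−0.26·0.1929) = 8.076·0.9511 = 7.681 mg/L.

7.68 mg/L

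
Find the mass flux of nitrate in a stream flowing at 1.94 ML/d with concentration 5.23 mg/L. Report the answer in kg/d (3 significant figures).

10.1 kg/d

1.94 ML/d = 0.02245 m³/s.
Mass flux = Q·C = 0.02245 m³/s × 5.23 g/m³ = 0.1174 g/s.
= 0.1174 g/s × 86.4 = 10.15 kg/d.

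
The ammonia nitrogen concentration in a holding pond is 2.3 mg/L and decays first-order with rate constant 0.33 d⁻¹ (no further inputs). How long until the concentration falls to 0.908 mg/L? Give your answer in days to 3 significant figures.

t = ln(C₀/C)/k = ln(2.3/0.908)/0.33 = 0.9294/0.33 = 2.816 d.

2.82 d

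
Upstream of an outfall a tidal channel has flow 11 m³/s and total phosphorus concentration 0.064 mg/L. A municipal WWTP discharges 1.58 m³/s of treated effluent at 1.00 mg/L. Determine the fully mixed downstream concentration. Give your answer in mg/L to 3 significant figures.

0.182 mg/L

By mass balance at complete mixing, C = (1.58·1 + 11·0.064) / (1.58 + 11) = 2.284/12.58 = 0.1816 mg/L.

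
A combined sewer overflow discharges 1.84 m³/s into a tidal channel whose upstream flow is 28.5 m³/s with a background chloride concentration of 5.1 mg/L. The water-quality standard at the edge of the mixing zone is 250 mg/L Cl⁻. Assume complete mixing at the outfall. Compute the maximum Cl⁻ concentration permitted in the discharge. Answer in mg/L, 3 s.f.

4040 mg/L

Mass balance: 250·30.34 = 1.84·Cₑ + 28.5·5.1.
Cₑ = (7585 − 145.3) / 1.84 = 4043 mg/L.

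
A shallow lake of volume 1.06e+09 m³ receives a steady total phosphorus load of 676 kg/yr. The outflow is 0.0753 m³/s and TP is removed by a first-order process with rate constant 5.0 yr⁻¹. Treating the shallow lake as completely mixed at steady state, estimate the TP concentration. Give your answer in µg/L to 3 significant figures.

Outflow Q = 0.0753 m³/s × 3.156e+07 s/yr = 2.376e+06 m³/yr.
Steady-state CSTR mass balance: W = Q·C + k·V·C, so C = W/(Q + kV).
Q + kV = 2.376e+06 + 5.0·1.06e+09 = 5.302e+09 m³/yr.
C = 676/5.302e+09 = 1.275e-07 kg/m³ = 0.0001275 mg/L = 0.1275 µg/L.

0.127 µg/L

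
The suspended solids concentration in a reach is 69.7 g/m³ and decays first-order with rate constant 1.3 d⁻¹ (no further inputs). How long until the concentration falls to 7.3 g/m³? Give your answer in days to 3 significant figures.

1.74 d

t = ln(C₀/C)/k = ln(69.7/7.3)/1.3 = 2.256/1.3 = 1.736 d.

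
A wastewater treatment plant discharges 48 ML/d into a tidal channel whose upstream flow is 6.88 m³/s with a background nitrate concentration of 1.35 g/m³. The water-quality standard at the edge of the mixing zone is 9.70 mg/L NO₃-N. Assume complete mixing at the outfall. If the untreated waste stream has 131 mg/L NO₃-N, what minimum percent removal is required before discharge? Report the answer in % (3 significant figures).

48 ML/d = 0.5556 m³/s.
Mass balance: 9.7·7.436 = 0.5556·Cₑ + 6.88·1.35.
Cₑ = (72.12 − 9.288) / 0.5556 = 113.1 mg/L.
Required removal = 1 − 113.1/131 = 13.66 %.

13.7 %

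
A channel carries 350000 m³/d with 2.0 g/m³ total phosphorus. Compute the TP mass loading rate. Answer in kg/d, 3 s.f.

700 kg/d

350000 m³/d = 4.051 m³/s.
Mass flux = Q·C = 4.051 m³/s × 2 g/m³ = 8.102 g/s.
= 8.102 g/s × 86.4 = 700 kg/d.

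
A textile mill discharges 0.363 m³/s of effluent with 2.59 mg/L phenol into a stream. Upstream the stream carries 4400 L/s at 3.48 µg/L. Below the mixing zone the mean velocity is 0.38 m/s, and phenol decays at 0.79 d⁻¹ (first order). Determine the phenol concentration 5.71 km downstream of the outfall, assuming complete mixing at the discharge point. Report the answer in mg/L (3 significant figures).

0.175 mg/L

4400 L/s = 4.4 m³/s.
3.48 µg/L = 0.00348 mg/L.
After complete mixing, C₀ = (0.363·2.59 + 4.4·0.00348) / 4.763 = 0.2006 mg/L.
Travel time t = 5710 m / 0.38 m/s = 1.503e+04 s = 0.1739 d.
C = 0.2006·exp(−0.79·0.1739) = 0.2006·0.8716 = 0.1749 mg/L.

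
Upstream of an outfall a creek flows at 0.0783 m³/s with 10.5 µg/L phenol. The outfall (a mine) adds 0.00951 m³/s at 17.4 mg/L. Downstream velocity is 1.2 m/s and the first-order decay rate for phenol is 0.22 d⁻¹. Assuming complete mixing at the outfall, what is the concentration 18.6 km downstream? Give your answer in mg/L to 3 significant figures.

10.5 µg/L = 0.0105 mg/L.
After complete mixing, C₀ = (0.00951·17.4 + 0.0783·0.0105) / 0.08781 = 1.894 mg/L.
Travel time t = 1.86e+04 m / 1.2 m/s = 1.55e+04 s = 0.1794 d.
C = 1.894·exp(−0.22·0.1794) = 1.894·0.9613 = 1.821 mg/L.

1.82 mg/L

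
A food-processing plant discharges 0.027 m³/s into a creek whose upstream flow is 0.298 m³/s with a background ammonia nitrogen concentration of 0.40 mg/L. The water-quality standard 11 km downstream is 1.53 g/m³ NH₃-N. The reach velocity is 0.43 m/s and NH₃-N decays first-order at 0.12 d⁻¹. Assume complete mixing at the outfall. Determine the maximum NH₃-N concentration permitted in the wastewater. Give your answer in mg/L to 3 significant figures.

Travel time to the compliance point: t = 1.1e+04/0.43 = 2.558e+04 s = 0.2961 d; decay factor exp(−0.12·0.2961) = 0.9651.
So the concentration just after mixing may be at most 1.53/0.9651 = 1.585 mg/L.
Mass balance: 1.585·0.325 = 0.027·Cₑ + 0.298·0.4.
Cₑ = (0.5152 − 0.1192) / 0.027 = 14.67 mg/L.

14.7 mg/L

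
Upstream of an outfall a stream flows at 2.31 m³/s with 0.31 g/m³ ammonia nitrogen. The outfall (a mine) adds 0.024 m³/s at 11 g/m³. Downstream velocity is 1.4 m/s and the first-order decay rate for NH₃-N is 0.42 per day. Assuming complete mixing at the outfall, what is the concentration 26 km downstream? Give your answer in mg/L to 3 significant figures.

After complete mixing, C₀ = (0.024·11 + 2.31·0.31) / 2.334 = 0.4199 mg/L.
Travel time t = 2.6e+04 m / 1.4 m/s = 1.857e+04 s = 0.2149 d.
C = 0.4199·exp(−0.42·0.2149) = 0.4199·0.9137 = 0.3837 mg/L.

0.384 mg/L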